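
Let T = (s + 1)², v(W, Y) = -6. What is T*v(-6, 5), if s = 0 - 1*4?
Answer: -54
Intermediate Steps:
s = -4 (s = 0 - 4 = -4)
T = 9 (T = (-4 + 1)² = (-3)² = 9)
T*v(-6, 5) = 9*(-6) = -54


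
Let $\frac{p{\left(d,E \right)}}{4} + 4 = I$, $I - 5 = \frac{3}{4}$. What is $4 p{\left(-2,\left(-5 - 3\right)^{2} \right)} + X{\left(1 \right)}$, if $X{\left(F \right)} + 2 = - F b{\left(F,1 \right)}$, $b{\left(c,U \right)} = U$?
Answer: $25$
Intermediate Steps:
$I = \frac{23}{4}$ ($I = 5 + \frac{3}{4} = \frac{23}{4} \approx 5.75$)
$p{\left(d,E \right)} = 7$ ($p{\left(d,E \right)} = -16 + 4 \cdot \frac{23}{4} = -16 + 23 = 7$)
$X{\left(F \right)} = -2 - F$ ($X{\left(F \right)} = -2 + - F 1 = -2 - F$)
$4 p{\left(-2,\left(-5 - 3\right)^{2} \right)} + X{\left(1 \right)} = 4 \cdot 7 - 3 = 28 - 3 = 25$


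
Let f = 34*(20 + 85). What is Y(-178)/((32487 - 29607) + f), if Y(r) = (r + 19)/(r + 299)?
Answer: -53/260150 ≈ -0.00020373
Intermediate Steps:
Y(r) = (19 + r)/(299 + r)
f = 3570 (f = 34*105 = 3570)
Y(-178)/((32487 - 29607) + f) = ((19 - 178)/(299 - 178))/((32487 - 29607) + 3570) = (-159/121)/(2880 + 3570) = ((1/121)*(-159))/6450 = -159/121*1/6450 = -53/260150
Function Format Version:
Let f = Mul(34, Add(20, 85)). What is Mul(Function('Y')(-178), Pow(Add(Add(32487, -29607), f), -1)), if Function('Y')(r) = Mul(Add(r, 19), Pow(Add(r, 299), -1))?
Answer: Rational(-53, 260150) ≈ -0.00020373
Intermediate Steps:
Function('Y')(r) = Mul(Pow(Add(299, r), -1), Add(19, r)) (Function('Y')(r) = Mul(Add(19, r), Pow(Add(299, r), -1)) = Mul(Pow(Add(299, r), -1), Add(19, r)))
f = 3570 (f = Mul(34, 105) = 3570)
Mul(Function('Y')(-178), Pow(Add(Add(32487, -29607), f), -1)) = Mul(Mul(Pow(Add(299, -178), -1), Add(19, -178)), Pow(Add(Add(32487, -29607), 3570), -1)) = Mul(Mul(Pow(121, -1), -159), Pow(Add(2880, 3570), -1)) = Mul(Mul(Rational(1, 121), -159), Pow(6450, -1)) = Mul(Rational(-159, 121), Rational(1, 6450)) = Rational(-53, 260150)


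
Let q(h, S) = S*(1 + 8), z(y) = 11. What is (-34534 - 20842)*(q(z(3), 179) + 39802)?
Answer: -2293286288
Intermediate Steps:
q(h, S) = 9*S (q(h, S) = S*9 = 9*S)
(-34534 - 20842)*(q(z(3), 179) + 39802) = (-34534 - 20842)*(9*179 + 39802) = -55376*(1611 + 39802) = -55376*41413 = -2293286288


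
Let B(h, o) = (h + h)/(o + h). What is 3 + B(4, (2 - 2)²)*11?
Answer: 25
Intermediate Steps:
B(h, o) = 2*h/(h + o) (B(h, o) = (2*h)/(h + o) = 2*h/(h + o))
3 + B(4, (2 - 2)²)*11 = 3 + (2*4/(4 + (2 - 2)²))*11 = 3 + (2*4/(4 + 0²))*11 = 3 + (2*4/(4 + 0))*11 = 3 + (2*4/4)*11 = 3 + (2*4*(¼))*11 = 3 + 2*11 = 3 + 22 = 25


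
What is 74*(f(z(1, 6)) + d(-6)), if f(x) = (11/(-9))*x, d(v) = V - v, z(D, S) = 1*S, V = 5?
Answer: 814/3 ≈ 271.33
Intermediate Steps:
z(D, S) = S
d(v) = 5 - v
f(x) = -11*x/9 (f(x) = (11*(-⅑))*x = -11*x/9)
74*(f(z(1, 6)) + d(-6)) = 74*(-11/9*6 + (5 - 1*(-6))) = 74*(-22/3 + (5 + 6)) = 74*(-22/3 + 11) = 74*(11/3) = 814/3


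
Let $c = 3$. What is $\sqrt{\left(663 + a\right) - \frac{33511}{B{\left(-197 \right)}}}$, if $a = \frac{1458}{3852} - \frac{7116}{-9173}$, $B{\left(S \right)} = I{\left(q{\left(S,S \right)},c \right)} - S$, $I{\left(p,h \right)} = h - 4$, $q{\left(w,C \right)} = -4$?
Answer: $\frac{\sqrt{93121865445151163}}{13741154} \approx 22.208$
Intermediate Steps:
$I{\left(p,h \right)} = -4 + h$
$B{\left(S \right)} = -1 - S$ ($B{\left(S \right)} = \left(-4 + 3\right) - S = -1 - S$)
$a = \frac{2265837}{1963022}$ ($a = 1458 \cdot \frac{1}{3852} - - \frac{7116}{9173} = \frac{81}{214} + \frac{7116}{9173} = \frac{2265837}{1963022} \approx 1.1543$)
$\sqrt{\left(663 + a\right) - \frac{33511}{B{\left(-197 \right)}}} = \sqrt{\left(663 + \frac{2265837}{1963022}\right) - \frac{33511}{-1 - -197}} = \sqrt{\frac{1303749423}{1963022} - \frac{33511}{-1 + 197}} = \sqrt{\frac{1303749423}{1963022} - \frac{33511}{196}} = \sqrt{\frac{94876028333}{192376156}} = \frac{\sqrt{93121865445151163}}{13741154}$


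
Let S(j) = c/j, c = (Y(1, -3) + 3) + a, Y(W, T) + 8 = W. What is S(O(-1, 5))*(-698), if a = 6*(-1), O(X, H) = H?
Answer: 1396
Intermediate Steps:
Y(W, T) = -8 + W
a = -6
c = -10 (c = ((-8 + 1) + 3) - 6 = (-7 + 3) - 6 = -4 - 6 = -10)
S(j) = -10/j
S(O(-1, 5))*(-698) = -10/5*(-698) = -10*⅕*(-698) = -2*(-698) = 1396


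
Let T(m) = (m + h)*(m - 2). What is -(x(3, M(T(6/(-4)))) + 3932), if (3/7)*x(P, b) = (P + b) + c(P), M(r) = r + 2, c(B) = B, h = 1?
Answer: -15819/4 ≈ -3954.8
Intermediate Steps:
T(m) = (1 + m)*(-2 + m) (T(m) = (m + 1)*(m - 2) = (1 + m)*(-2 + m))
M(r) = 2 + r
x(P, b) = 7*b/3 + 14*P/3 (x(P, b) = 7*((P + b) + P)/3 = 7*(b + 2*P)/3 = 7*b/3 + 14*P/3)
-(x(3, M(T(6/(-4)))) + 3932) = -((7*(2 + (-2 + (6/(-4))**2 - 6/(-4)))/3 + (14/3)*3) + 3932) = -((7*(2 + (-2 + (6*(-1/4))**2 - 6*(-1)/4))/3 + 14) + 3932) = -((7*(2 + (-2 + (-3/2)**2 - 1*(-3/2)))/3 + 14) + 3932) = -((7*(2 + (-2 + 9/4 + 3/2))/3 + 14) + 3932) = -((7*(2 + 7/4)/3 + 14) + 3932) = -(((7/3)*(15/4) + 14) + 3932) = -((35/4 + 14) + 3932) = -(91/4 + 3932) = -1*15819/4 = -15819/4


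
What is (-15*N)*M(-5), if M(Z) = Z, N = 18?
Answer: 1350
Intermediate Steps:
(-15*N)*M(-5) = -15*18*(-5) = -270*(-5) = 1350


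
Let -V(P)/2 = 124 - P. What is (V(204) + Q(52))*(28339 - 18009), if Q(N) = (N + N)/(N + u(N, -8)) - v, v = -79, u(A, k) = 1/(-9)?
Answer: 1162631170/467 ≈ 2.4896e+6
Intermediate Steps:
u(A, k) = -⅑
V(P) = -248 + 2*P (V(P) = -2*(124 - P) = -248 + 2*P)
Q(N) = 79 + 2*N/(-⅑ + N) (Q(N) = (N + N)/(N - ⅑) - 1*(-79) = (2*N)/(-⅑ + N) + 79 = 2*N/(-⅑ + N) + 79 = 79 + 2*N/(-⅑ + N))
(V(204) + Q(52))*(28339 - 18009) = ((-248 + 2*204) + (-79 + 729*52)/(-1 + 9*52))*(28339 - 18009) = ((-248 + 408) + (-79 + 37908)/(-1 + 468))*10330 = (160 + 37829/467)*10330 = (112549/467)*10330 = 1162631170/467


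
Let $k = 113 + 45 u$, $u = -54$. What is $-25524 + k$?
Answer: $-27841$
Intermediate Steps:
$k = -2317$ ($k = 113 + 45 \left(-54\right) = 113 - 2430 = -2317$)
$-25524 + k = -25524 - 2317 = -27841$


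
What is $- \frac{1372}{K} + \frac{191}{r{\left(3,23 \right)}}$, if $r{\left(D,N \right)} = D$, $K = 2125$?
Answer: $\frac{401759}{6375} \approx 63.021$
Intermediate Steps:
$- \frac{1372}{K} + \frac{191}{r{\left(3,23 \right)}} = - \frac{1372}{2125} + \frac{191}{3} = \frac{401759}{6375}$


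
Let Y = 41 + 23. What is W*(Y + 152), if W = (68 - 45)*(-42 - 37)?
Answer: -392472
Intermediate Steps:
W = -1817 (W = 23*(-79) = -1817)
Y = 64
W*(Y + 152) = -1817*(64 + 152) = -1817*216 = -392472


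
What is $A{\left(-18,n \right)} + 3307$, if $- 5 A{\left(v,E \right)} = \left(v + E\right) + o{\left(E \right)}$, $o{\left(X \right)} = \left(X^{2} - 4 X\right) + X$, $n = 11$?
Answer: $\frac{16454}{5} \approx 3290.8$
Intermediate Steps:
$o{\left(X \right)} = X^{2} - 3 X$
$A{\left(v,E \right)} = - \frac{E}{5} - \frac{v}{5} - \frac{E \left(-3 + E\right)}{5}$ ($A{\left(v,E \right)} = - \frac{\left(v + E\right) + E \left(-3 + E\right)}{5} = - \frac{\left(E + v\right) + E \left(-3 + E\right)}{5} = - \frac{E + v + E \left(-3 + E\right)}{5} = - \frac{E}{5} - \frac{v}{5} - \frac{E \left(-3 + E\right)}{5}$)
$A{\left(-18,n \right)} + 3307 = \left(\left(- \frac{1}{5}\right) \left(-18\right) - \frac{11^{2}}{5} + \frac{2}{5} \cdot 11\right) + 3307 = \left(\frac{18}{5} - \frac{121}{5} + \frac{22}{5}\right) + 3307 = - \frac{81}{5} + 3307 = \frac{16454}{5}$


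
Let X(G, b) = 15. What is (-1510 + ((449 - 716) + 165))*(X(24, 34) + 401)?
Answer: -670592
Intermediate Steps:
(-1510 + ((449 - 716) + 165))*(X(24, 34) + 401) = (-1510 + ((449 - 716) + 165))*(15 + 401) = (-1510 + (-267 + 165))*416 = (-1510 - 102)*416 = -1612*416 = -670592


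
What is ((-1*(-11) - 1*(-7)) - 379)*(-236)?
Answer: 85196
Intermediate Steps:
((-1*(-11) - 1*(-7)) - 379)*(-236) = ((11 + 7) - 379)*(-236) = (18 - 379)*(-236) = -361*(-236) = 85196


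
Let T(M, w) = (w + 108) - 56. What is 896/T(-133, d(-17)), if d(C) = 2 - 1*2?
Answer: 224/13 ≈ 17.231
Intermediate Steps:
d(C) = 0 (d(C) = 2 - 2 = 0)
T(M, w) = 52 + w (T(M, w) = (108 + w) - 56 = 52 + w)
896/T(-133, d(-17)) = 896/(52 + 0) = 896/52 = 896*(1/52) = 224/13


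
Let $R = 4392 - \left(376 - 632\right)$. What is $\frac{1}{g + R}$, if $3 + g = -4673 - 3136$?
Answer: $- \frac{1}{3164} \approx -0.00031606$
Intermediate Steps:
$g = -7812$ ($g = -3 - 7809 = -7812$)
$R = 4648$ ($R = 4392 - -256 = 4392 + 256 = 4648$)
$\frac{1}{g + R} = \frac{1}{-7812 + 4648} = \frac{1}{-3164} = - \frac{1}{3164}$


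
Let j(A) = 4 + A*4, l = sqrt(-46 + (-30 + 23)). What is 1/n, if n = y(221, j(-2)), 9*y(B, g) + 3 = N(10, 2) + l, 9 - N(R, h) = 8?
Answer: -6/19 - 3*I*sqrt(53)/19 ≈ -0.31579 - 1.1495*I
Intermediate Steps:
N(R, h) = 1 (N(R, h) = 9 - 1*8 = 9 - 8 = 1)
l = I*sqrt(53) (l = sqrt(-46 - 7) = sqrt(-53) = I*sqrt(53) ≈ 7.2801*I)
j(A) = 4 + 4*A
y(B, g) = -2/9 + I*sqrt(53)/9 (y(B, g) = -1/3 + (1 + I*sqrt(53))/9 = -1/3 + (1/9 + I*sqrt(53)/9) = -2/9 + I*sqrt(53)/9)
n = -2/9 + I*sqrt(53)/9 ≈ -0.22222 + 0.8089*I
1/n = 1/(-2/9 + I*sqrt(53)/9)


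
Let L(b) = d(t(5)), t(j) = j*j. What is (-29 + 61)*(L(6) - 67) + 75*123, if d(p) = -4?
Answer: 6953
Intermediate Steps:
t(j) = j**2
L(b) = -4
(-29 + 61)*(L(6) - 67) + 75*123 = (-29 + 61)*(-4 - 67) + 75*123 = 32*(-71) + 9225 = -2272 + 9225 = 6953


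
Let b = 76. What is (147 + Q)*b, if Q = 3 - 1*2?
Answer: 11248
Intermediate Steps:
Q = 1 (Q = 3 - 2 = 1)
(147 + Q)*b = (147 + 1)*76 = 148*76 = 11248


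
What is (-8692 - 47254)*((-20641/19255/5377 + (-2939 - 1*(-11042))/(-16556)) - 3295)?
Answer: 158014874938853190973/857055569530 ≈ 1.8437e+8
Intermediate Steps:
(-8692 - 47254)*((-20641/19255/5377 + (-2939 - 1*(-11042))/(-16556)) - 3295) = -55946*((-20641*1/19255*(1/5377) + (-2939 + 11042)*(-1/16556)) - 3295) = -55946*((-20641/19255*1/5377 + 8103*(-1/16556)) - 3295) = -55946*((-20641/103534135 - 8103/16556) - 3295) = -55946*(-839278828301/1714111139060 - 3295) = -55946*(-5648835482031001/1714111139060) = 158014874938853190973/857055569530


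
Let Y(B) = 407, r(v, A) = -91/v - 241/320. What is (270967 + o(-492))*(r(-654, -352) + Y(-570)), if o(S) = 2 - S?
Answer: 3847890271471/34880 ≈ 1.1032e+8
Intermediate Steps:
r(v, A) = -241/320 - 91/v (r(v, A) = -91/v - 241*1/320 = -91/v - 241/320 = -241/320 - 91/v)
(270967 + o(-492))*(r(-654, -352) + Y(-570)) = (270967 + (2 - 1*(-492)))*((-241/320 - 91/(-654)) + 407) = (270967 + (2 + 492))*((-241/320 - 91*(-1/654)) + 407) = (270967 + 494)*((-241/320 + 91/654) + 407) = 271461*(-64247/104640 + 407) = 271461*(42524233/104640) = 3847890271471/34880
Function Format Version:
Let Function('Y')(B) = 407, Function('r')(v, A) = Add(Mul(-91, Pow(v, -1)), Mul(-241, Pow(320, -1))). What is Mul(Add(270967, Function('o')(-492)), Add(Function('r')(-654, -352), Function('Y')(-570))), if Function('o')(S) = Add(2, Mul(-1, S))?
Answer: Rational(3847890271471, 34880) ≈ 1.1032e+8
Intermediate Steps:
Function('r')(v, A) = Add(Rational(-241, 320), Mul(-91, Pow(v, -1))) (Function('r')(v, A) = Add(Mul(-91, Pow(v, -1)), Mul(-241, Rational(1, 320))) = Add(Mul(-91, Pow(v, -1)), Rational(-241, 320)) = Add(Rational(-241, 320), Mul(-91, Pow(v, -1))))
Mul(Add(270967, Function('o')(-492)), Add(Function('r')(-654, -352), Function('Y')(-570))) = Mul(Add(270967, Add(2, Mul(-1, -492))), Add(Add(Rational(-241, 320), Mul(-91, Pow(-654, -1))), 407)) = Mul(Add(270967, Add(2, 492)), Add(Add(Rational(-241, 320), Mul(-91, Rational(-1, 654))), 407)) = Mul(Add(270967, 494), Add(Add(Rational(-241, 320), Rational(91, 654)), 407)) = Mul(271461, Add(Rational(-64247, 104640), 407)) = Mul(271461, Rational(42524233, 104640)) = Rational(3847890271471, 34880)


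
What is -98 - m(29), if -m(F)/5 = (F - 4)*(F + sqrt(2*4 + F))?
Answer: 3527 + 125*sqrt(37) ≈ 4287.3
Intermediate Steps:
m(F) = -5*(-4 + F)*(F + sqrt(8 + F)) (m(F) = -5*(F - 4)*(F + sqrt(2*4 + F)) = -5*(-4 + F)*(F + sqrt(8 + F)))
-98 - m(29) = -98 - (-5*29**2 + 20*29 + 20*sqrt(8 + 29) - 5*29*sqrt(8 + 29)) = -98 - (-5*841 + 580 + 20*sqrt(37) - 5*29*sqrt(37)) = -98 - (-4205 + 580 + 20*sqrt(37) - 145*sqrt(37)) = -98 - (-3625 - 125*sqrt(37)) = -98 + (3625 + 125*sqrt(37)) = 3527 + 125*sqrt(37)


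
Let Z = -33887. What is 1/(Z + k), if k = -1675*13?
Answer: -1/55662 ≈ -1.7966e-5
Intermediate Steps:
k = -21775
1/(Z + k) = 1/(-33887 - 21775) = 1/(-55662) = -1/55662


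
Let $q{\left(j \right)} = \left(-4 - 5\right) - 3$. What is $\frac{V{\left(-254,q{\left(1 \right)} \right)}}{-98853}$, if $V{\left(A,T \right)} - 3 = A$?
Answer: $\frac{251}{98853} \approx 0.0025391$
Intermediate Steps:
$q{\left(j \right)} = -12$ ($q{\left(j \right)} = -9 - 3 = -12$)
$V{\left(A,T \right)} = 3 + A$
$\frac{V{\left(-254,q{\left(1 \right)} \right)}}{-98853} = \frac{3 - 254}{-98853} = \left(-251\right) \left(- \frac{1}{98853}\right) = \frac{251}{98853}$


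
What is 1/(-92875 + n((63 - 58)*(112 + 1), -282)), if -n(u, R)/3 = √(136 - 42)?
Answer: -92875/8625764779 + 3*√94/8625764779 ≈ -1.0764e-5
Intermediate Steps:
n(u, R) = -3*√94 (n(u, R) = -3*√(136 - 42) = -3*√94)
1/(-92875 + n((63 - 58)*(112 + 1), -282)) = 1/(-92875 - 3*√94)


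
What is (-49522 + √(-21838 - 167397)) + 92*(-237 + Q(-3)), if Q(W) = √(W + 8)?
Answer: -71326 + 92*√5 + I*√189235 ≈ -71120.0 + 435.01*I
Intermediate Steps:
Q(W) = √(8 + W)
(-49522 + √(-21838 - 167397)) + 92*(-237 + Q(-3)) = (-49522 + √(-21838 - 167397)) + 92*(-237 + √(8 - 3)) = (-49522 + √(-189235)) + 92*(-237 + √5) = (-49522 + I*√189235) + (-21804 + 92*√5) = -71326 + 92*√5 + I*√189235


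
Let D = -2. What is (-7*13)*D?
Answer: 182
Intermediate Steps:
(-7*13)*D = -7*13*(-2) = -91*(-2) = 182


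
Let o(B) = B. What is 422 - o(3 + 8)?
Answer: 411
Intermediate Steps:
422 - o(3 + 8) = 422 - (3 + 8) = 422 - 1*11 = 422 - 11 = 411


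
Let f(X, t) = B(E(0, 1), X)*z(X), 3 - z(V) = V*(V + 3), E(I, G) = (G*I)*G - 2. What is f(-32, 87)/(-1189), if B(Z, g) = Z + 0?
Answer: -1850/1189 ≈ -1.5559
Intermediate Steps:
E(I, G) = -2 + I*G² (E(I, G) = I*G² - 2 = -2 + I*G²)
B(Z, g) = Z
z(V) = 3 - V*(3 + V) (z(V) = 3 - V*(V + 3) = 3 - V*(3 + V))
f(X, t) = -6 + 2*X² + 6*X (f(X, t) = (-2 + 0*1²)*(3 - X² - 3*X) = (-2 + 0*1)*(3 - X² - 3*X) = (-2 + 0)*(3 - X² - 3*X) = -2*(3 - X² - 3*X) = -6 + 2*X² + 6*X)
f(-32, 87)/(-1189) = (-6 + 2*(-32)² + 6*(-32))/(-1189) = (-6 + 2*1024 - 192)*(-1/1189) = (-6 + 2048 - 192)*(-1/1189) = 1850*(-1/1189) = -1850/1189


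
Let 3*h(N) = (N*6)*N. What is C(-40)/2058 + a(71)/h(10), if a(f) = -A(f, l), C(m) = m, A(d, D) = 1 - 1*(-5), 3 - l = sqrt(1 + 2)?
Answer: -5087/102900 ≈ -0.049436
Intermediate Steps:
l = 3 - sqrt(3) (l = 3 - sqrt(1 + 2) = 3 - sqrt(3) ≈ 1.2680)
A(d, D) = 6 (A(d, D) = 1 + 5 = 6)
a(f) = -6 (a(f) = -1*6 = -6)
h(N) = 2*N**2 (h(N) = ((N*6)*N)/3 = ((6*N)*N)/3 = (6*N**2)/3 = 2*N**2)
C(-40)/2058 + a(71)/h(10) = -40/2058 - 6/(2*10**2) = -40*1/2058 - 6/(2*100) = -20/1029 - 6/200 = -20/1029 - 6*1/200 = -20/1029 - 3/100 = -5087/102900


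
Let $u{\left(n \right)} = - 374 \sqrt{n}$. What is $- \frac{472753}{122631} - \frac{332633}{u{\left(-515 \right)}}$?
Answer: $- \frac{472753}{122631} - \frac{332633 i \sqrt{515}}{192610} \approx -3.8551 - 39.191 i$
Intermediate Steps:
$- \frac{472753}{122631} - \frac{332633}{u{\left(-515 \right)}} = - \frac{472753}{122631} - \frac{332633}{\left(-374\right) \sqrt{-515}} = \left(-472753\right) \frac{1}{122631} - \frac{332633}{\left(-374\right) i \sqrt{515}} = - \frac{472753}{122631} - \frac{332633}{\left(-374\right) i \sqrt{515}} = - \frac{472753}{122631} - 332633 \frac{i \sqrt{515}}{192610} = - \frac{472753}{122631} - \frac{332633 i \sqrt{515}}{192610}$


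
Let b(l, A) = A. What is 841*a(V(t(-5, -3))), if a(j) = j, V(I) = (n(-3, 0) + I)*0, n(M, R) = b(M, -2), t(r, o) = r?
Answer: 0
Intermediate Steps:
n(M, R) = -2
V(I) = 0 (V(I) = (-2 + I)*0 = 0)
841*a(V(t(-5, -3))) = 841*0 = 0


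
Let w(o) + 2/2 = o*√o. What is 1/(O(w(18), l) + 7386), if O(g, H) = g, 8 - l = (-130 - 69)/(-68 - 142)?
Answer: 7385/54532393 - 54*√2/54532393 ≈ 0.00013402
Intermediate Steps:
w(o) = -1 + o^(3/2) (w(o) = -1 + o*√o = -1 + o^(3/2))
l = 1481/210 (l = 8 - (-130 - 69)/(-68 - 142) = 8 - (-199)/(-210) = 8 - (-199)*(-1)/210 = 8 - 1*199/210 = 8 - 199/210 = 1481/210 ≈ 7.0524)
1/(O(w(18), l) + 7386) = 1/((-1 + 18^(3/2)) + 7386) = 1/((-1 + 54*√2) + 7386) = 1/(7385 + 54*√2)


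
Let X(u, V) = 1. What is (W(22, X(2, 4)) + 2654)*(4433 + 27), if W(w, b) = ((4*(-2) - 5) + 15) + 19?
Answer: 11930500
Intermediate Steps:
W(w, b) = 21 (W(w, b) = ((-8 - 5) + 15) + 19 = (-13 + 15) + 19 = 2 + 19 = 21)
(W(22, X(2, 4)) + 2654)*(4433 + 27) = (21 + 2654)*(4433 + 27) = 2675*4460 = 11930500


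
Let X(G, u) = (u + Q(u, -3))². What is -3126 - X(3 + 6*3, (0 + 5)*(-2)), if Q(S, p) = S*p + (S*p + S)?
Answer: -4726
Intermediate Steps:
Q(S, p) = S + 2*S*p (Q(S, p) = S*p + (S + S*p) = S + 2*S*p)
X(G, u) = 16*u² (X(G, u) = (u + u*(1 + 2*(-3)))² = (u + u*(1 - 6))² = (u + u*(-5))² = (u - 5*u)² = (-4*u)² = 16*u²)
-3126 - X(3 + 6*3, (0 + 5)*(-2)) = -3126 - 16*((0 + 5)*(-2))² = -3126 - 16*(5*(-2))² = -3126 - 16*(-10)² = -3126 - 16*100 = -3126 - 1*1600 = -3126 - 1600 = -4726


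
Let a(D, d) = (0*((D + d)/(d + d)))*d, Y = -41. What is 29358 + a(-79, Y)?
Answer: 29358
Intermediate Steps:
a(D, d) = 0 (a(D, d) = (0*((D + d)/((2*d))))*d = (0*((D + d)*(1/(2*d))))*d = (0*((D + d)/(2*d)))*d = 0*d = 0)
29358 + a(-79, Y) = 29358 + 0 = 29358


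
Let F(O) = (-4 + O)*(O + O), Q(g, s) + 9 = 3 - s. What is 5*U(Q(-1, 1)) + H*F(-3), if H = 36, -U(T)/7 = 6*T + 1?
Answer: 2947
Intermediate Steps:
Q(g, s) = -6 - s (Q(g, s) = -9 + (3 - s) = -6 - s)
U(T) = -7 - 42*T (U(T) = -7*(6*T + 1) = -7*(1 + 6*T) = -7 - 42*T)
F(O) = 2*O*(-4 + O) (F(O) = (-4 + O)*(2*O) = 2*O*(-4 + O))
5*U(Q(-1, 1)) + H*F(-3) = 5*(-7 - 42*(-6 - 1*1)) + 36*(2*(-3)*(-4 - 3)) = 5*(-7 - 42*(-6 - 1)) + 36*(2*(-3)*(-7)) = 5*(-7 - 42*(-7)) + 36*42 = 5*(-7 + 294) + 1512 = 5*287 + 1512 = 1435 + 1512 = 2947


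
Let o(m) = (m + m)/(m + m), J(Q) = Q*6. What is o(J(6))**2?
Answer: 1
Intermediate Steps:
J(Q) = 6*Q
o(m) = 1 (o(m) = (2*m)/((2*m)) = (2*m)*(1/(2*m)) = 1)
o(J(6))**2 = 1**2 = 1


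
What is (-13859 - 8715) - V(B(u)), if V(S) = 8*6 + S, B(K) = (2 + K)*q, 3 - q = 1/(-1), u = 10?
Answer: -22670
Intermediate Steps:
q = 4 (q = 3 - 1/(-1) = 3 - 1*(-1) = 3 + 1 = 4)
B(K) = 8 + 4*K (B(K) = (2 + K)*4 = 8 + 4*K)
V(S) = 48 + S
(-13859 - 8715) - V(B(u)) = (-13859 - 8715) - (48 + (8 + 4*10)) = -22574 - (48 + (8 + 40)) = -22574 - (48 + 48) = -22574 - 1*96 = -22574 - 96 = -22670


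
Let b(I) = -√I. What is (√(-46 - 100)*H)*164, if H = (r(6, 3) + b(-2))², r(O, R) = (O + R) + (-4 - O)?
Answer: -656*√73 - 164*I*√146 ≈ -5604.9 - 1981.6*I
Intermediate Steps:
r(O, R) = -4 + R
H = (-1 - I*√2)² (H = ((-4 + 3) - √(-2))² = (-1 - I*√2)² ≈ -1.0 + 2.8284*I)
(√(-46 - 100)*H)*164 = (√(-46 - 100)*(-1 + 2*I*√2))*164 = (√(-146)*(-1 + 2*I*√2))*164 = ((I*√146)*(-1 + 2*I*√2))*164 = (I*√146*(-1 + 2*I*√2))*164 = 164*I*√146*(-1 + 2*I*√2)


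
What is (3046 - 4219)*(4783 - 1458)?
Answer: -3900225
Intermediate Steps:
(3046 - 4219)*(4783 - 1458) = -1173*3325 = -3900225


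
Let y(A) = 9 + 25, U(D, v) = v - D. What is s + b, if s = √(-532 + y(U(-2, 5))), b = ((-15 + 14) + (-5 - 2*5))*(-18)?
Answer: 288 + I*√498 ≈ 288.0 + 22.316*I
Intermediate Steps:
y(A) = 34
b = 288 (b = (-1 + (-5 - 10))*(-18) = (-1 - 15)*(-18) = -16*(-18) = 288)
s = I*√498 (s = √(-532 + 34) = √(-498) = I*√498 ≈ 22.316*I)
s + b = I*√498 + 288 = 288 + I*√498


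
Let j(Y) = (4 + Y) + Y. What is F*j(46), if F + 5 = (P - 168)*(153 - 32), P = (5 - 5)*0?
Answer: -1951968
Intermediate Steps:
P = 0 (P = 0*0 = 0)
F = -20333 (F = -5 + (0 - 168)*(153 - 32) = -5 - 168*121 = -5 - 20328 = -20333)
j(Y) = 4 + 2*Y
F*j(46) = -20333*(4 + 2*46) = -20333*(4 + 92) = -20333*96 = -1951968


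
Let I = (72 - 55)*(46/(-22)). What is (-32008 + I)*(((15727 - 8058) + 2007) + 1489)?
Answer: -357766185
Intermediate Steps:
I = -391/11 (I = 17*(46*(-1/22)) = 17*(-23/11) = -391/11 ≈ -35.545)
(-32008 + I)*(((15727 - 8058) + 2007) + 1489) = (-32008 - 391/11)*(((15727 - 8058) + 2007) + 1489) = -352479*((7669 + 2007) + 1489)/11 = -352479*(9676 + 1489)/11 = -352479/11*11165 = -357766185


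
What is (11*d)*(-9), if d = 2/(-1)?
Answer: 198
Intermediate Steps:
d = -2 (d = 2*(-1) = -2)
(11*d)*(-9) = (11*(-2))*(-9) = -22*(-9) = 198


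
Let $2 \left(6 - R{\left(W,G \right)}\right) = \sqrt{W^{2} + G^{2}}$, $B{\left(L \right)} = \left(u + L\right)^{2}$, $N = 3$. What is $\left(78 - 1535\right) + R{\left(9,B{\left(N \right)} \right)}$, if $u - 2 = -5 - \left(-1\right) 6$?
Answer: $-1451 - \frac{9 \sqrt{17}}{2} \approx -1469.6$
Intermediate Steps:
$u = 3$ ($u = 2 - \left(5 - 6\right) = 2 - -1 = 2 + \left(-5 + 6\right) = 2 + 1 = 3$)
$B{\left(L \right)} = \left(3 + L\right)^{2}$
$R{\left(W,G \right)} = 6 - \frac{\sqrt{G^{2} + W^{2}}}{2}$ ($R{\left(W,G \right)} = 6 - \frac{\sqrt{W^{2} + G^{2}}}{2} = 6 - \frac{\sqrt{G^{2} + W^{2}}}{2}$)
$\left(78 - 1535\right) + R{\left(9,B{\left(N \right)} \right)} = \left(78 - 1535\right) + \left(6 - \frac{\sqrt{\left(\left(3 + 3\right)^{2}\right)^{2} + 9^{2}}}{2}\right) = -1457 + \left(6 - \frac{\sqrt{\left(6^{2}\right)^{2} + 81}}{2}\right) = -1457 + \left(6 - \frac{\sqrt{36^{2} + 81}}{2}\right) = -1457 + \left(6 - \frac{\sqrt{1296 + 81}}{2}\right) = -1457 + \left(6 - \frac{\sqrt{1377}}{2}\right) = -1457 + \left(6 - \frac{9 \sqrt{17}}{2}\right) = -1451 - \frac{9 \sqrt{17}}{2}$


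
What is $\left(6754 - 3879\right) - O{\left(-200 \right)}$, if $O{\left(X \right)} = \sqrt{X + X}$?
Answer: $2875 - 20 i \approx 2875.0 - 20.0 i$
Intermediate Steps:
$O{\left(X \right)} = \sqrt{2} \sqrt{X}$ ($O{\left(X \right)} = \sqrt{2 X} = \sqrt{2} \sqrt{X}$)
$\left(6754 - 3879\right) - O{\left(-200 \right)} = \left(6754 - 3879\right) - \sqrt{2} \sqrt{-200} = \left(6754 - 3879\right) - \sqrt{2} \cdot 10 i \sqrt{2} = 2875 - 20 i$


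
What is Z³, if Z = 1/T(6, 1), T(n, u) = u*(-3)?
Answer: -1/27 ≈ -0.037037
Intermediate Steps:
T(n, u) = -3*u
Z = -⅓ (Z = 1/(-3*1) = 1/(-3) = -⅓ ≈ -0.33333)
Z³ = (-⅓)³ = -1/27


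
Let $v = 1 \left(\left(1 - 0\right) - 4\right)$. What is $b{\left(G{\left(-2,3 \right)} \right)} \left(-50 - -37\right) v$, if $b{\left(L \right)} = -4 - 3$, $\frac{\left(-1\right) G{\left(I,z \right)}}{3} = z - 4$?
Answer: $-273$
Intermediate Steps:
$G{\left(I,z \right)} = 12 - 3 z$ ($G{\left(I,z \right)} = - 3 \left(z - 4\right) = - 3 \left(-4 + z\right) = 12 - 3 z$)
$v = -3$ ($v = 1 \left(\left(1 + 0\right) - 4\right) = 1 \left(1 - 4\right) = 1 \left(-3\right) = -3$)
$b{\left(L \right)} = -7$ ($b{\left(L \right)} = -4 - 3 = -7$)
$b{\left(G{\left(-2,3 \right)} \right)} \left(-50 - -37\right) v = - 7 \left(-50 - -37\right) \left(-3\right) = - 7 \left(-50 + 37\right) \left(-3\right) = \left(-7\right) \left(-13\right) \left(-3\right) = 91 \left(-3\right) = -273$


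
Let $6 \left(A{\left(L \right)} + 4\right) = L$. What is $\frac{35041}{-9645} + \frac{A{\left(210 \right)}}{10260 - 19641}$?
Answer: $- \frac{36557624}{10053305} \approx -3.6364$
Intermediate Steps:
$A{\left(L \right)} = -4 + \frac{L}{6}$
$\frac{35041}{-9645} + \frac{A{\left(210 \right)}}{10260 - 19641} = \frac{35041}{-9645} + \frac{-4 + \frac{1}{6} \cdot 210}{10260 - 19641} = 35041 \left(- \frac{1}{9645}\right) + \frac{-4 + 35}{10260 - 19641} = - \frac{35041}{9645} + \frac{31}{-9381} = - \frac{35041}{9645} + 31 \left(- \frac{1}{9381}\right) = - \frac{35041}{9645} - \frac{31}{9381} = - \frac{36557624}{10053305}$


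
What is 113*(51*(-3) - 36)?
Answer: -21357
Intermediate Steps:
113*(51*(-3) - 36) = 113*(-153 - 36) = 113*(-189) = -21357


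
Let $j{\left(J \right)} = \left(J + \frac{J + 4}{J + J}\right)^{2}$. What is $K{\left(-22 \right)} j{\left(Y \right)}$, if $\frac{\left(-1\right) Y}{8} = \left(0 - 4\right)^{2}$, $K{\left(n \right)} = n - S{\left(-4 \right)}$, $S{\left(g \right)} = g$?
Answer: $- \frac{599417289}{2048} \approx -2.9268 \cdot 10^{5}$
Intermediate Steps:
$K{\left(n \right)} = 4 + n$ ($K{\left(n \right)} = n - -4 = n + 4 = 4 + n$)
$Y = -128$ ($Y = - 8 \left(0 - 4\right)^{2} = - 8 \left(-4\right)^{2} = \left(-8\right) 16 = -128$)
$j{\left(J \right)} = \left(J + \frac{4 + J}{2 J}\right)^{2}$
$K{\left(-22 \right)} j{\left(Y \right)} = \left(4 - 22\right) \frac{\left(4 - 128 + 2 \left(-128\right)^{2}\right)^{2}}{4 \cdot 16384} = - 18 \cdot \frac{1}{4} \cdot \frac{1}{16384} \left(4 - 128 + 2 \cdot 16384\right)^{2} = - 18 \cdot \frac{1}{4} \cdot \frac{1}{16384} \left(4 - 128 + 32768\right)^{2} = - 18 \cdot \frac{1}{4} \cdot \frac{1}{16384} \cdot 32644^{2} = - 18 \cdot \frac{1}{4} \cdot \frac{1}{16384} \cdot 1065630736 = \left(-18\right) \frac{66601921}{4096} = - \frac{599417289}{2048}$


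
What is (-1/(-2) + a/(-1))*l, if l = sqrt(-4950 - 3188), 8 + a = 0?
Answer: 17*I*sqrt(8138)/2 ≈ 766.79*I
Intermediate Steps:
a = -8 (a = -8 + 0 = -8)
l = I*sqrt(8138) (l = sqrt(-8138) = I*sqrt(8138) ≈ 90.211*I)
(-1/(-2) + a/(-1))*l = (-1/(-2) - 8/(-1))*(I*sqrt(8138)) = (-1*(-1/2) - 8*(-1))*(I*sqrt(8138)) = (1/2 + 8)*(I*sqrt(8138)) = 17*(I*sqrt(8138))/2 = 17*I*sqrt(8138)/2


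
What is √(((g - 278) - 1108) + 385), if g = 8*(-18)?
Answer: I*√1145 ≈ 33.838*I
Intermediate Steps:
g = -144
√(((g - 278) - 1108) + 385) = √(((-144 - 278) - 1108) + 385) = √((-422 - 1108) + 385) = √(-1530 + 385) = √(-1145) = I*√1145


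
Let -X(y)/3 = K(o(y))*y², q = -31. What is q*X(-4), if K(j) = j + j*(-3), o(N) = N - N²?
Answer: 59520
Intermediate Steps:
K(j) = -2*j (K(j) = j - 3*j = -2*j)
X(y) = 6*y³*(1 - y) (X(y) = -3*(-2*y*(1 - y))*y² = -(-6)*y³*(1 - y) = 6*y³*(1 - y))
q*X(-4) = -186*(-4)³*(1 - 1*(-4)) = -186*(-64)*(1 + 4) = -186*(-64)*5 = -31*(-1920) = 59520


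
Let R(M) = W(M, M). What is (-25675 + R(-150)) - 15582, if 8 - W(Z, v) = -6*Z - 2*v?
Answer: -42449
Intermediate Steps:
W(Z, v) = 8 + 2*v + 6*Z (W(Z, v) = 8 - (-6*Z - 2*v) = 8 + (2*v + 6*Z) = 8 + 2*v + 6*Z)
R(M) = 8 + 8*M (R(M) = 8 + 2*M + 6*M = 8 + 8*M)
(-25675 + R(-150)) - 15582 = (-25675 + (8 + 8*(-150))) - 15582 = (-25675 + (8 - 1200)) - 15582 = (-25675 - 1192) - 15582 = -26867 - 15582 = -42449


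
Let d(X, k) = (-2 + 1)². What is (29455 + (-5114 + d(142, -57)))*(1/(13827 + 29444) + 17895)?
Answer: 18848851518732/43271 ≈ 4.3560e+8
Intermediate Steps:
d(X, k) = 1 (d(X, k) = (-1)² = 1)
(29455 + (-5114 + d(142, -57)))*(1/(13827 + 29444) + 17895) = (29455 + (-5114 + 1))*(1/(13827 + 29444) + 17895) = (29455 - 5113)*(1/43271 + 17895) = 24342*(1/43271 + 17895) = 24342*(774334546/43271) = 18848851518732/43271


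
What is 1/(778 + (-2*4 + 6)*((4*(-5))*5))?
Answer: 1/978 ≈ 0.0010225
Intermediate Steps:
1/(778 + (-2*4 + 6)*((4*(-5))*5)) = 1/(778 + (-8 + 6)*(-20*5)) = 1/(778 - 2*(-100)) = 1/(778 + 200) = 1/978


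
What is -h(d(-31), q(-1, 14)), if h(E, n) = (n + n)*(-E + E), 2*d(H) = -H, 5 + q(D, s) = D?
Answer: 0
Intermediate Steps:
q(D, s) = -5 + D
d(H) = -H/2 (d(H) = (-H)/2 = -H/2)
h(E, n) = 0 (h(E, n) = (2*n)*0 = 0)
-h(d(-31), q(-1, 14)) = -1*0 = 0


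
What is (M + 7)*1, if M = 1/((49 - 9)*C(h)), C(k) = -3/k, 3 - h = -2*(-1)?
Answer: 839/120 ≈ 6.9917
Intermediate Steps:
h = 1 (h = 3 - (-2)*(-1) = 3 - 1*2 = 3 - 2 = 1)
M = -1/120 (M = 1/((49 - 9)*((-3/1))) = 1/(40*((-3*1))) = (1/40)/(-3) = (1/40)*(-⅓) = -1/120 ≈ -0.0083333)
(M + 7)*1 = (-1/120 + 7)*1 = (839/120)*1 = 839/120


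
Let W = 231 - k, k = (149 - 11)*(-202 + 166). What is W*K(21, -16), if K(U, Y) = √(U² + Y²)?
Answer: 5199*√697 ≈ 1.3726e+5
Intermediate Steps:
k = -4968 (k = 138*(-36) = -4968)
W = 5199 (W = 231 - 1*(-4968) = 231 + 4968 = 5199)
W*K(21, -16) = 5199*√(21² + (-16)²) = 5199*√(441 + 256) = 5199*√697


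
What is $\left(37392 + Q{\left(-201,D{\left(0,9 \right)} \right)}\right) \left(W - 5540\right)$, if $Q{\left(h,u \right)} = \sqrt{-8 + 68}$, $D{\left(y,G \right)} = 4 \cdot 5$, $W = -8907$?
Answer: $-540202224 - 28894 \sqrt{15} \approx -5.4031 \cdot 10^{8}$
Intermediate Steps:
$D{\left(y,G \right)} = 20$
$Q{\left(h,u \right)} = 2 \sqrt{15}$ ($Q{\left(h,u \right)} = \sqrt{60} = 2 \sqrt{15}$)
$\left(37392 + Q{\left(-201,D{\left(0,9 \right)} \right)}\right) \left(W - 5540\right) = \left(37392 + 2 \sqrt{15}\right) \left(-8907 - 5540\right) = \left(37392 + 2 \sqrt{15}\right) \left(-14447\right) = -540202224 - 28894 \sqrt{15}$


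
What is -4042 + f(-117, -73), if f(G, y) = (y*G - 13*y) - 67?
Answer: 5381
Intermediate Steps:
f(G, y) = -67 - 13*y + G*y (f(G, y) = (G*y - 13*y) - 67 = (-13*y + G*y) - 67 = -67 - 13*y + G*y)
-4042 + f(-117, -73) = -4042 + (-67 - 13*(-73) - 117*(-73)) = -4042 + (-67 + 949 + 8541) = -4042 + 9423 = 5381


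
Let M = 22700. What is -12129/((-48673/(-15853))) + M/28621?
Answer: -5502170682877/1393069933 ≈ -3949.7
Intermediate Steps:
-12129/((-48673/(-15853))) + M/28621 = -12129/((-48673/(-15853))) + 22700/28621 = -12129/((-48673*(-1/15853))) + 22700*(1/28621) = -12129/48673/15853 + 22700/28621 = -12129*15853/48673 + 22700/28621 = -192281037/48673 + 22700/28621 = -5502170682877/1393069933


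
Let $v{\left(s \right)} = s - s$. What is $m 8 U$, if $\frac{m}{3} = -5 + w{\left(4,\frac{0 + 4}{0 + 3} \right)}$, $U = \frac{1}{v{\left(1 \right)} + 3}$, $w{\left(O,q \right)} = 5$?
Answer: $0$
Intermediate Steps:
$v{\left(s \right)} = 0$
$U = \frac{1}{3}$ ($U = \frac{1}{0 + 3} = \frac{1}{3} \approx 0.33333$)
$m = 0$ ($m = 3 \left(-5 + 5\right) = 3 \cdot 0 = 0$)
$m 8 U = 0 \cdot 8 \cdot \frac{1}{3} = 0 \cdot \frac{1}{3} = 0$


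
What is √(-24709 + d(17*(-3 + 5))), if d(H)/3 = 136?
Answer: I*√24301 ≈ 155.89*I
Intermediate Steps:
d(H) = 408 (d(H) = 3*136 = 408)
√(-24709 + d(17*(-3 + 5))) = √(-24709 + 408) = √(-24301) = I*√24301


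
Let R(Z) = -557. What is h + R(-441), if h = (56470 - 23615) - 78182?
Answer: -45884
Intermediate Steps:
h = -45327 (h = 32855 - 78182 = -45327)
h + R(-441) = -45327 - 557 = -45884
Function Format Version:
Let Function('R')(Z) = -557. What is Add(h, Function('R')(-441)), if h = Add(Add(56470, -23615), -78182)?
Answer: -45884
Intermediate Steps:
h = -45327 (h = Add(32855, -78182) = -45327)
Add(h, Function('R')(-441)) = Add(-45327, -557) = -45884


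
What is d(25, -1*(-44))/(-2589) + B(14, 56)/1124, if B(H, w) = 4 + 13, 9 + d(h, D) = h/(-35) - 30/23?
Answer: 9080069/468515796 ≈ 0.019381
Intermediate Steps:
d(h, D) = -237/23 - h/35 (d(h, D) = -9 + (h/(-35) - 30/23) = -9 + (h*(-1/35) - 30*1/23) = -9 + (-h/35 - 30/23) = -9 + (-30/23 - h/35) = -237/23 - h/35)
B(H, w) = 17
d(25, -1*(-44))/(-2589) + B(14, 56)/1124 = (-237/23 - 1/35*25)/(-2589) + 17/1124 = (-237/23 - 5/7)*(-1/2589) + 17*(1/1124) = -1774/161*(-1/2589) + 17/1124 = 1774/416829 + 17/1124 = 9080069/468515796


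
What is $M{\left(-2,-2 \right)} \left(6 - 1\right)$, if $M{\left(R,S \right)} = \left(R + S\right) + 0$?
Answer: $-20$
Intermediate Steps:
$M{\left(R,S \right)} = R + S$
$M{\left(-2,-2 \right)} \left(6 - 1\right) = \left(-2 - 2\right) \left(6 - 1\right) = \left(-4\right) 5 = -20$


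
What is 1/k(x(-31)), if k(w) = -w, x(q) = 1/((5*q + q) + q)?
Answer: 217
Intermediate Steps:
x(q) = 1/(7*q) (x(q) = 1/(6*q + q) = 1/(7*q))
1/k(x(-31)) = 1/(-1/(7*(-31))) = 1/(-(-1)/(7*31)) = 1/(-1*(-1/217)) = 1/(1/217) = 217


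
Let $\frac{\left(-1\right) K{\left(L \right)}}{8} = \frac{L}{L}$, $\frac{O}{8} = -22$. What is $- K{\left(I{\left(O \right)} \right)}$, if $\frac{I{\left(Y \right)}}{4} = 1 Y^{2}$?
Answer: $8$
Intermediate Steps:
$O = -176$ ($O = 8 \left(-22\right) = -176$)
$I{\left(Y \right)} = 4 Y^{2}$ ($I{\left(Y \right)} = 4 \cdot 1 Y^{2} = 4 Y^{2}$)
$K{\left(L \right)} = -8$ ($K{\left(L \right)} = - 8 \frac{L}{L} = \left(-8\right) 1 = -8$)
$- K{\left(I{\left(O \right)} \right)} = \left(-1\right) \left(-8\right) = 8$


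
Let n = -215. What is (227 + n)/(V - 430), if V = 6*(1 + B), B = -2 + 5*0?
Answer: -3/109 ≈ -0.027523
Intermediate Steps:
B = -2 (B = -2 + 0 = -2)
V = -6 (V = 6*(1 - 2) = 6*(-1) = -6)
(227 + n)/(V - 430) = (227 - 215)/(-6 - 430) = 12/(-436) = 12*(-1/436) = -3/109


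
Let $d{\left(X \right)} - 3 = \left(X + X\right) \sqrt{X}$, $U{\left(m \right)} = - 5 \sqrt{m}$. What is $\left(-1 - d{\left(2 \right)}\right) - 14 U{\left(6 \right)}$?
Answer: $-4 - 4 \sqrt{2} + 70 \sqrt{6} \approx 161.81$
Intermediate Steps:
$d{\left(X \right)} = 3 + 2 X^{\frac{3}{2}}$ ($d{\left(X \right)} = 3 + \left(X + X\right) \sqrt{X} = 3 + 2 X \sqrt{X} = 3 + 2 X^{\frac{3}{2}}$)
$\left(-1 - d{\left(2 \right)}\right) - 14 U{\left(6 \right)} = \left(-1 - \left(3 + 2 \cdot 2^{\frac{3}{2}}\right)\right) - 14 \left(- 5 \sqrt{6}\right) = \left(-1 - \left(3 + 2 \cdot 2 \sqrt{2}\right)\right) + 70 \sqrt{6} = \left(-1 - \left(3 + 4 \sqrt{2}\right)\right) + 70 \sqrt{6} = \left(-4 - 4 \sqrt{2}\right) + 70 \sqrt{6} = -4 - 4 \sqrt{2} + 70 \sqrt{6}$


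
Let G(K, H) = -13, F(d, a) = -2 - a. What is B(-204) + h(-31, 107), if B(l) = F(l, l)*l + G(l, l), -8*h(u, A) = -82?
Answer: -164843/4 ≈ -41211.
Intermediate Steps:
h(u, A) = 41/4 (h(u, A) = -⅛*(-82) = 41/4)
B(l) = -13 + l*(-2 - l) (B(l) = (-2 - l)*l - 13 = l*(-2 - l) - 13 = -13 + l*(-2 - l))
B(-204) + h(-31, 107) = (-13 - 1*(-204)*(2 - 204)) + 41/4 = (-13 - 1*(-204)*(-202)) + 41/4 = (-13 - 41208) + 41/4 = -41221 + 41/4 = -164843/4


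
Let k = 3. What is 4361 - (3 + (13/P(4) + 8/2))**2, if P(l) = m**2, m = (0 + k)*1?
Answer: 347465/81 ≈ 4289.7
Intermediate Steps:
m = 3 (m = (0 + 3)*1 = 3*1 = 3)
P(l) = 9 (P(l) = 3**2 = 9)
4361 - (3 + (13/P(4) + 8/2))**2 = 4361 - (3 + (13/9 + 8/2))**2 = 4361 - (3 + (13*(1/9) + 8*(1/2)))**2 = 4361 - (3 + (13/9 + 4))**2 = 4361 - (3 + 49/9)**2 = 4361 - (76/9)**2 = 4361 - 1*5776/81 = 4361 - 5776/81 = 347465/81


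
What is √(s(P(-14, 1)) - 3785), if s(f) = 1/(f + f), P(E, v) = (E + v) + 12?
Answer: I*√15142/2 ≈ 61.526*I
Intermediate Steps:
P(E, v) = 12 + E + v
s(f) = 1/(2*f)
√(s(P(-14, 1)) - 3785) = √(1/(2*(12 - 14 + 1)) - 3785) = √((½)/(-1) - 3785) = √((½)*(-1) - 3785) = √(-½ - 3785) = √(-7571/2) = I*√15142/2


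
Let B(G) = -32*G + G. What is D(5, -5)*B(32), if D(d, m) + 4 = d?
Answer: -992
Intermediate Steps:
D(d, m) = -4 + d
B(G) = -31*G
D(5, -5)*B(32) = (-4 + 5)*(-31*32) = 1*(-992) = -992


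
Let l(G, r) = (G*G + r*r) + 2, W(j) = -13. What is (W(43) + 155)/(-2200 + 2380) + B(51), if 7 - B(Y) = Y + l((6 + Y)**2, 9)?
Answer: -950051449/90 ≈ -1.0556e+7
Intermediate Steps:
l(G, r) = 2 + G**2 + r**2 (l(G, r) = (G**2 + r**2) + 2 = 2 + G**2 + r**2)
B(Y) = -76 - Y - (6 + Y)**4 (B(Y) = 7 - (Y + (2 + ((6 + Y)**2)**2 + 9**2)) = 7 - (Y + (2 + (6 + Y)**4 + 81)) = 7 - (Y + (83 + (6 + Y)**4)) = 7 - (83 + Y + (6 + Y)**4) = 7 + (-83 - Y - (6 + Y)**4) = -76 - Y - (6 + Y)**4)
(W(43) + 155)/(-2200 + 2380) + B(51) = (-13 + 155)/(-2200 + 2380) + (-76 - 1*51 - (6 + 51)**4) = 142/180 + (-76 - 51 - 1*57**4) = 142*(1/180) + (-76 - 51 - 1*10556001) = 71/90 + (-76 - 51 - 10556001) = 71/90 - 10556128 = -950051449/90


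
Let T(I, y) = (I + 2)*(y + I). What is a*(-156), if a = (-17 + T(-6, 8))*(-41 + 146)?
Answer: 409500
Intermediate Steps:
T(I, y) = (2 + I)*(I + y)
a = -2625 (a = (-17 + ((-6)² + 2*(-6) + 2*8 - 6*8))*(-41 + 146) = (-17 + (36 - 12 + 16 - 48))*105 = (-17 - 8)*105 = -25*105 = -2625)
a*(-156) = -2625*(-156) = 409500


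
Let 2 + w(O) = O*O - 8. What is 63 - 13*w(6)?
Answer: -275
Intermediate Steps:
w(O) = -10 + O² (w(O) = -2 + (O*O - 8) = -2 + (O² - 8) = -2 + (-8 + O²) = -10 + O²)
63 - 13*w(6) = 63 - 13*(-10 + 6²) = 63 - 13*(-10 + 36) = 63 - 13*26 = 63 - 338 = -275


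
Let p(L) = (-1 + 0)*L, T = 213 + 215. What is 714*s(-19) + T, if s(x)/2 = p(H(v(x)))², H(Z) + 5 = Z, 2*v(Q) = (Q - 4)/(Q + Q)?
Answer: 46117325/1444 ≈ 31937.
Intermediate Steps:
v(Q) = (-4 + Q)/(4*Q) (v(Q) = ((Q - 4)/(Q + Q))/2 = ((-4 + Q)/((2*Q)))/2 = ((-4 + Q)*(1/(2*Q)))/2 = ((-4 + Q)/(2*Q))/2 = (-4 + Q)/(4*Q))
T = 428
H(Z) = -5 + Z
p(L) = -L
s(x) = 2*(5 - (-4 + x)/(4*x))² (s(x) = 2*(-(-5 + (-4 + x)/(4*x)))² = 2*(5 - (-4 + x)/(4*x))²)
714*s(-19) + T = 714*((⅛)*(4 + 19*(-19))²/(-19)²) + 428 = 714*((⅛)*(1/361)*(4 - 361)²) + 428 = 714*((⅛)*(1/361)*(-357)²) + 428 = 714*((⅛)*(1/361)*127449) + 428 = 714*(127449/2888) + 428 = 45499293/1444 + 428 = 46117325/1444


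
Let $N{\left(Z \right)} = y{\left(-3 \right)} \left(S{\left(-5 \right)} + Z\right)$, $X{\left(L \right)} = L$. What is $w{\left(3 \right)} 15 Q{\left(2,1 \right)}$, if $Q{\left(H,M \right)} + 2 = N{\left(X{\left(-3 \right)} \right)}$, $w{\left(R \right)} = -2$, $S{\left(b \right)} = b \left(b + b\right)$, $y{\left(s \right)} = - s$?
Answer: $-4170$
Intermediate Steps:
$S{\left(b \right)} = 2 b^{2}$ ($S{\left(b \right)} = b 2 b = 2 b^{2}$)
$N{\left(Z \right)} = 150 + 3 Z$ ($N{\left(Z \right)} = \left(-1\right) \left(-3\right) \left(2 \left(-5\right)^{2} + Z\right) = 3 \left(2 \cdot 25 + Z\right) = 3 \left(50 + Z\right) = 150 + 3 Z$)
$Q{\left(H,M \right)} = 139$ ($Q{\left(H,M \right)} = -2 + \left(150 + 3 \left(-3\right)\right) = -2 + \left(150 - 9\right) = -2 + 141 = 139$)
$w{\left(3 \right)} 15 Q{\left(2,1 \right)} = \left(-2\right) 15 \cdot 139 = \left(-30\right) 139 = -4170$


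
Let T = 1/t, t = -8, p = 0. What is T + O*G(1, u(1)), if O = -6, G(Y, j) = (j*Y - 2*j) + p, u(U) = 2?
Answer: 95/8 ≈ 11.875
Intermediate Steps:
G(Y, j) = -2*j + Y*j (G(Y, j) = (j*Y - 2*j) + 0 = (Y*j - 2*j) + 0 = (-2*j + Y*j) + 0 = -2*j + Y*j)
T = -⅛ (T = 1/(-8) = -⅛ ≈ -0.12500)
T + O*G(1, u(1)) = -⅛ - 12*(-2 + 1) = -⅛ - 12*(-1) = -⅛ - 6*(-2) = -⅛ + 12 = 95/8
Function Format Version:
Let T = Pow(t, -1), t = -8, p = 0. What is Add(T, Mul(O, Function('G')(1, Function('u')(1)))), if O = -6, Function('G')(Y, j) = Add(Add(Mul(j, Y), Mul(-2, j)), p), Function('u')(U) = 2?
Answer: Rational(95, 8) ≈ 11.875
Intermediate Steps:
Function('G')(Y, j) = Add(Mul(-2, j), Mul(Y, j)) (Function('G')(Y, j) = Add(Add(Mul(j, Y), Mul(-2, j)), 0) = Add(Add(Mul(Y, j), Mul(-2, j)), 0) = Add(Add(Mul(-2, j), Mul(Y, j)), 0) = Add(Mul(-2, j), Mul(Y, j)))
T = Rational(-1, 8) (T = Pow(-8, -1) = Rational(-1, 8) ≈ -0.12500)
Add(T, Mul(O, Function('G')(1, Function('u')(1)))) = Add(Rational(-1, 8), Mul(-6, Mul(2, Add(-2, 1)))) = Add(Rational(-1, 8), Mul(-6, Mul(2, -1))) = Add(Rational(-1, 8), Mul(-6, -2)) = Add(Rational(-1, 8), 12) = Rational(95, 8)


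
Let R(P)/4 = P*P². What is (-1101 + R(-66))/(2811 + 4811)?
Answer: -1151085/7622 ≈ -151.02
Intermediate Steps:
R(P) = 4*P³ (R(P) = 4*(P*P²) = 4*P³)
(-1101 + R(-66))/(2811 + 4811) = (-1101 + 4*(-66)³)/(2811 + 4811) = (-1101 + 4*(-287496))/7622 = (-1101 - 1149984)*(1/7622) = -1151085*1/7622 = -1151085/7622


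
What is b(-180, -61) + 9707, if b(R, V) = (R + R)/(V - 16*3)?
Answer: 1058423/109 ≈ 9710.3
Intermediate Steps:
b(R, V) = 2*R/(-48 + V) (b(R, V) = (2*R)/(V - 48) = (2*R)/(-48 + V) = 2*R/(-48 + V))
b(-180, -61) + 9707 = 2*(-180)/(-48 - 61) + 9707 = 2*(-180)/(-109) + 9707 = 2*(-180)*(-1/109) + 9707 = 360/109 + 9707 = 1058423/109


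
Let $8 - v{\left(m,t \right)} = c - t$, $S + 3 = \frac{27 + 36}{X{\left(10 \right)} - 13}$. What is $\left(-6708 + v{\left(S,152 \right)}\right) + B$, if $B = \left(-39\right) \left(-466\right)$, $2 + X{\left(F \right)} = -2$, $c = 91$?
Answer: $11535$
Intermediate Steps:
$X{\left(F \right)} = -4$ ($X{\left(F \right)} = -2 - 2 = -4$)
$S = - \frac{114}{17}$ ($S = -3 + \frac{27 + 36}{-4 - 13} = -3 + \frac{63}{-17} = -3 + 63 \left(- \frac{1}{17}\right) = -3 - \frac{63}{17} = - \frac{114}{17} \approx -6.7059$)
$v{\left(m,t \right)} = -83 + t$ ($v{\left(m,t \right)} = 8 - \left(91 - t\right) = 8 + \left(-91 + t\right) = -83 + t$)
$B = 18174$
$\left(-6708 + v{\left(S,152 \right)}\right) + B = \left(-6708 + \left(-83 + 152\right)\right) + 18174 = \left(-6708 + 69\right) + 18174 = -6639 + 18174 = 11535$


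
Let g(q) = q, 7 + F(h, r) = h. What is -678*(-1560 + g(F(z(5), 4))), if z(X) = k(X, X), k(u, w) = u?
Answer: 1059036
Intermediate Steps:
z(X) = X
F(h, r) = -7 + h
-678*(-1560 + g(F(z(5), 4))) = -678*(-1560 + (-7 + 5)) = -678*(-1560 - 2) = -678*(-1562) = 1059036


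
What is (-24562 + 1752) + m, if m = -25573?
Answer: -48383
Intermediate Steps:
(-24562 + 1752) + m = (-24562 + 1752) - 25573 = -22810 - 25573 = -48383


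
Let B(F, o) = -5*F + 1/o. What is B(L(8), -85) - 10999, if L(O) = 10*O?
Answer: -968916/85 ≈ -11399.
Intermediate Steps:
B(F, o) = 1/o - 5*F
B(L(8), -85) - 10999 = (1/(-85) - 50*8) - 10999 = (-1/85 - 5*80) - 10999 = (-1/85 - 400) - 10999 = -34001/85 - 10999 = -968916/85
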